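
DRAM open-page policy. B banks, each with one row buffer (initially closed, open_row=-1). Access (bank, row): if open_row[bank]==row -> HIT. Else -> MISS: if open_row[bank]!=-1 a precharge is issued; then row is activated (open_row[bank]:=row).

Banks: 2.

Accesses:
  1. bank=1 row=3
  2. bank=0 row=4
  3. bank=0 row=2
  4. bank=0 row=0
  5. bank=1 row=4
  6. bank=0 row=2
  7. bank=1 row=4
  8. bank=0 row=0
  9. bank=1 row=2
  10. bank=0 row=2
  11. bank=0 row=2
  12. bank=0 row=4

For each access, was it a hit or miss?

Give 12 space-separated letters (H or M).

Acc 1: bank1 row3 -> MISS (open row3); precharges=0
Acc 2: bank0 row4 -> MISS (open row4); precharges=0
Acc 3: bank0 row2 -> MISS (open row2); precharges=1
Acc 4: bank0 row0 -> MISS (open row0); precharges=2
Acc 5: bank1 row4 -> MISS (open row4); precharges=3
Acc 6: bank0 row2 -> MISS (open row2); precharges=4
Acc 7: bank1 row4 -> HIT
Acc 8: bank0 row0 -> MISS (open row0); precharges=5
Acc 9: bank1 row2 -> MISS (open row2); precharges=6
Acc 10: bank0 row2 -> MISS (open row2); precharges=7
Acc 11: bank0 row2 -> HIT
Acc 12: bank0 row4 -> MISS (open row4); precharges=8

Answer: M M M M M M H M M M H M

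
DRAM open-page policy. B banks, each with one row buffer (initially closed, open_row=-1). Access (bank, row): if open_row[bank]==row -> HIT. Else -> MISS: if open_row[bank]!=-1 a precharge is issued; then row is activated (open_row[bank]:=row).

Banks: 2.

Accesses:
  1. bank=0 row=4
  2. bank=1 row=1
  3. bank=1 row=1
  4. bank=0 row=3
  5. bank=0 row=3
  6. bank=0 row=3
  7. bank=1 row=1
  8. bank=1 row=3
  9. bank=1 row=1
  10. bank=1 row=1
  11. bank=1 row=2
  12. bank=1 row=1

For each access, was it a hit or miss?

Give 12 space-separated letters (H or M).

Acc 1: bank0 row4 -> MISS (open row4); precharges=0
Acc 2: bank1 row1 -> MISS (open row1); precharges=0
Acc 3: bank1 row1 -> HIT
Acc 4: bank0 row3 -> MISS (open row3); precharges=1
Acc 5: bank0 row3 -> HIT
Acc 6: bank0 row3 -> HIT
Acc 7: bank1 row1 -> HIT
Acc 8: bank1 row3 -> MISS (open row3); precharges=2
Acc 9: bank1 row1 -> MISS (open row1); precharges=3
Acc 10: bank1 row1 -> HIT
Acc 11: bank1 row2 -> MISS (open row2); precharges=4
Acc 12: bank1 row1 -> MISS (open row1); precharges=5

Answer: M M H M H H H M M H M M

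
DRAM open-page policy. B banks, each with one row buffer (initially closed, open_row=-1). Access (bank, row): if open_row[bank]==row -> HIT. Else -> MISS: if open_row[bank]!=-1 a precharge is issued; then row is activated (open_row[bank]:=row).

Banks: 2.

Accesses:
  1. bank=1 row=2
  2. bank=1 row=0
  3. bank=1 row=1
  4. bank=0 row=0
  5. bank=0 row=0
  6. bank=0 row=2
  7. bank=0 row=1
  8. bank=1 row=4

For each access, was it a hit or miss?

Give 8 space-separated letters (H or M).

Acc 1: bank1 row2 -> MISS (open row2); precharges=0
Acc 2: bank1 row0 -> MISS (open row0); precharges=1
Acc 3: bank1 row1 -> MISS (open row1); precharges=2
Acc 4: bank0 row0 -> MISS (open row0); precharges=2
Acc 5: bank0 row0 -> HIT
Acc 6: bank0 row2 -> MISS (open row2); precharges=3
Acc 7: bank0 row1 -> MISS (open row1); precharges=4
Acc 8: bank1 row4 -> MISS (open row4); precharges=5

Answer: M M M M H M M M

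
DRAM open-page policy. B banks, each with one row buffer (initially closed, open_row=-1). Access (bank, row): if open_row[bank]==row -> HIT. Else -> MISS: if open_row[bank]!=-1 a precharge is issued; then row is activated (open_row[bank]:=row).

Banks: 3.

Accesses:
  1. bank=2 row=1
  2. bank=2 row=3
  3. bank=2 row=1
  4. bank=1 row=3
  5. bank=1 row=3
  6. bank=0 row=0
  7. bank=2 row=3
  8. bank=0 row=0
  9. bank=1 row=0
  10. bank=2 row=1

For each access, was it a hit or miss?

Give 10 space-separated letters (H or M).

Answer: M M M M H M M H M M

Derivation:
Acc 1: bank2 row1 -> MISS (open row1); precharges=0
Acc 2: bank2 row3 -> MISS (open row3); precharges=1
Acc 3: bank2 row1 -> MISS (open row1); precharges=2
Acc 4: bank1 row3 -> MISS (open row3); precharges=2
Acc 5: bank1 row3 -> HIT
Acc 6: bank0 row0 -> MISS (open row0); precharges=2
Acc 7: bank2 row3 -> MISS (open row3); precharges=3
Acc 8: bank0 row0 -> HIT
Acc 9: bank1 row0 -> MISS (open row0); precharges=4
Acc 10: bank2 row1 -> MISS (open row1); precharges=5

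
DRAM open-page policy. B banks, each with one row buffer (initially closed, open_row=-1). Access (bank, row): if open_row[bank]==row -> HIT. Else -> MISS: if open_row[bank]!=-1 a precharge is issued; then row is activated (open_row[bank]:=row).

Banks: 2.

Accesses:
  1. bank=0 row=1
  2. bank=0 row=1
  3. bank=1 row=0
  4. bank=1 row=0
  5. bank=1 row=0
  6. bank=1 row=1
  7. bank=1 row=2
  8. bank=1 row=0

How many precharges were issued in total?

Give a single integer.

Acc 1: bank0 row1 -> MISS (open row1); precharges=0
Acc 2: bank0 row1 -> HIT
Acc 3: bank1 row0 -> MISS (open row0); precharges=0
Acc 4: bank1 row0 -> HIT
Acc 5: bank1 row0 -> HIT
Acc 6: bank1 row1 -> MISS (open row1); precharges=1
Acc 7: bank1 row2 -> MISS (open row2); precharges=2
Acc 8: bank1 row0 -> MISS (open row0); precharges=3

Answer: 3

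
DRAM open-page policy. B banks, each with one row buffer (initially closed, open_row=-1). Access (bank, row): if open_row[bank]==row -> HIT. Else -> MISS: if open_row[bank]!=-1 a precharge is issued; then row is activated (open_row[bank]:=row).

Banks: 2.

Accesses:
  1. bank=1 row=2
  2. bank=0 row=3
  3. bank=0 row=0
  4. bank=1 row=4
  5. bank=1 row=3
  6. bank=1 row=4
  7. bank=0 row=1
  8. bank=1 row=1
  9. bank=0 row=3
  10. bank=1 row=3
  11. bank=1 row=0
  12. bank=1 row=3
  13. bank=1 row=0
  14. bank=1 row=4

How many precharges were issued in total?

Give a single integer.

Acc 1: bank1 row2 -> MISS (open row2); precharges=0
Acc 2: bank0 row3 -> MISS (open row3); precharges=0
Acc 3: bank0 row0 -> MISS (open row0); precharges=1
Acc 4: bank1 row4 -> MISS (open row4); precharges=2
Acc 5: bank1 row3 -> MISS (open row3); precharges=3
Acc 6: bank1 row4 -> MISS (open row4); precharges=4
Acc 7: bank0 row1 -> MISS (open row1); precharges=5
Acc 8: bank1 row1 -> MISS (open row1); precharges=6
Acc 9: bank0 row3 -> MISS (open row3); precharges=7
Acc 10: bank1 row3 -> MISS (open row3); precharges=8
Acc 11: bank1 row0 -> MISS (open row0); precharges=9
Acc 12: bank1 row3 -> MISS (open row3); precharges=10
Acc 13: bank1 row0 -> MISS (open row0); precharges=11
Acc 14: bank1 row4 -> MISS (open row4); precharges=12

Answer: 12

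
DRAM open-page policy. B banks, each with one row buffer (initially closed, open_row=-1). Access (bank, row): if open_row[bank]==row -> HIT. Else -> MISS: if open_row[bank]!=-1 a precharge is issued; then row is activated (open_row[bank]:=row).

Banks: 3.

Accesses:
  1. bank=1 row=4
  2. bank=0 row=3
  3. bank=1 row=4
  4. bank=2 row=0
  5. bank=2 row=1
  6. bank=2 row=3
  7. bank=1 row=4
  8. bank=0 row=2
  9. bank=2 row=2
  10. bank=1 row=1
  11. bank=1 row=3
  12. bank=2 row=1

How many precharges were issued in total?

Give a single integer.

Answer: 7

Derivation:
Acc 1: bank1 row4 -> MISS (open row4); precharges=0
Acc 2: bank0 row3 -> MISS (open row3); precharges=0
Acc 3: bank1 row4 -> HIT
Acc 4: bank2 row0 -> MISS (open row0); precharges=0
Acc 5: bank2 row1 -> MISS (open row1); precharges=1
Acc 6: bank2 row3 -> MISS (open row3); precharges=2
Acc 7: bank1 row4 -> HIT
Acc 8: bank0 row2 -> MISS (open row2); precharges=3
Acc 9: bank2 row2 -> MISS (open row2); precharges=4
Acc 10: bank1 row1 -> MISS (open row1); precharges=5
Acc 11: bank1 row3 -> MISS (open row3); precharges=6
Acc 12: bank2 row1 -> MISS (open row1); precharges=7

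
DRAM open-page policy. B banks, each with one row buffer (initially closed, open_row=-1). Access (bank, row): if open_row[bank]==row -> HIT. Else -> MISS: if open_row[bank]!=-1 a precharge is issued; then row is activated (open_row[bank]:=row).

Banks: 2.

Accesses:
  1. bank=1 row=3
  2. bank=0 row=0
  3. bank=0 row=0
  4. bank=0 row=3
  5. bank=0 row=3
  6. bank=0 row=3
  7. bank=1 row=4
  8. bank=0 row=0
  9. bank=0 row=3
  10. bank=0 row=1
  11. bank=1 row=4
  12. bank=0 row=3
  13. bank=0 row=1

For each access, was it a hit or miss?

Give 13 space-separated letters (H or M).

Acc 1: bank1 row3 -> MISS (open row3); precharges=0
Acc 2: bank0 row0 -> MISS (open row0); precharges=0
Acc 3: bank0 row0 -> HIT
Acc 4: bank0 row3 -> MISS (open row3); precharges=1
Acc 5: bank0 row3 -> HIT
Acc 6: bank0 row3 -> HIT
Acc 7: bank1 row4 -> MISS (open row4); precharges=2
Acc 8: bank0 row0 -> MISS (open row0); precharges=3
Acc 9: bank0 row3 -> MISS (open row3); precharges=4
Acc 10: bank0 row1 -> MISS (open row1); precharges=5
Acc 11: bank1 row4 -> HIT
Acc 12: bank0 row3 -> MISS (open row3); precharges=6
Acc 13: bank0 row1 -> MISS (open row1); precharges=7

Answer: M M H M H H M M M M H M M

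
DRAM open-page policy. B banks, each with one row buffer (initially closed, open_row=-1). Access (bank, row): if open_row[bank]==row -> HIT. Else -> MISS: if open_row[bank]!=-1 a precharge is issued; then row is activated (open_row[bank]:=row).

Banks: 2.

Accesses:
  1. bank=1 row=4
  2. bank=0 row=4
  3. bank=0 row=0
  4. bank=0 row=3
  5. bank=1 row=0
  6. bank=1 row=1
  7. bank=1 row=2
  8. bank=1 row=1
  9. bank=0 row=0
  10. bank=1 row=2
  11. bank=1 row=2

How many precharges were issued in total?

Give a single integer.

Answer: 8

Derivation:
Acc 1: bank1 row4 -> MISS (open row4); precharges=0
Acc 2: bank0 row4 -> MISS (open row4); precharges=0
Acc 3: bank0 row0 -> MISS (open row0); precharges=1
Acc 4: bank0 row3 -> MISS (open row3); precharges=2
Acc 5: bank1 row0 -> MISS (open row0); precharges=3
Acc 6: bank1 row1 -> MISS (open row1); precharges=4
Acc 7: bank1 row2 -> MISS (open row2); precharges=5
Acc 8: bank1 row1 -> MISS (open row1); precharges=6
Acc 9: bank0 row0 -> MISS (open row0); precharges=7
Acc 10: bank1 row2 -> MISS (open row2); precharges=8
Acc 11: bank1 row2 -> HIT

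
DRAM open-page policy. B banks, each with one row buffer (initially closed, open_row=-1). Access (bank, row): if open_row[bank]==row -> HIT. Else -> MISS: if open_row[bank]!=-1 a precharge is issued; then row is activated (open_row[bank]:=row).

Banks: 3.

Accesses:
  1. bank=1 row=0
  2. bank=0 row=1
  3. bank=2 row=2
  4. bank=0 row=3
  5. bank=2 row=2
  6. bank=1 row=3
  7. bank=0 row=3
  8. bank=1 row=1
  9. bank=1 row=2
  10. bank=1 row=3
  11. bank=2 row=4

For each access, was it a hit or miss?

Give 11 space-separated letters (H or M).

Acc 1: bank1 row0 -> MISS (open row0); precharges=0
Acc 2: bank0 row1 -> MISS (open row1); precharges=0
Acc 3: bank2 row2 -> MISS (open row2); precharges=0
Acc 4: bank0 row3 -> MISS (open row3); precharges=1
Acc 5: bank2 row2 -> HIT
Acc 6: bank1 row3 -> MISS (open row3); precharges=2
Acc 7: bank0 row3 -> HIT
Acc 8: bank1 row1 -> MISS (open row1); precharges=3
Acc 9: bank1 row2 -> MISS (open row2); precharges=4
Acc 10: bank1 row3 -> MISS (open row3); precharges=5
Acc 11: bank2 row4 -> MISS (open row4); precharges=6

Answer: M M M M H M H M M M M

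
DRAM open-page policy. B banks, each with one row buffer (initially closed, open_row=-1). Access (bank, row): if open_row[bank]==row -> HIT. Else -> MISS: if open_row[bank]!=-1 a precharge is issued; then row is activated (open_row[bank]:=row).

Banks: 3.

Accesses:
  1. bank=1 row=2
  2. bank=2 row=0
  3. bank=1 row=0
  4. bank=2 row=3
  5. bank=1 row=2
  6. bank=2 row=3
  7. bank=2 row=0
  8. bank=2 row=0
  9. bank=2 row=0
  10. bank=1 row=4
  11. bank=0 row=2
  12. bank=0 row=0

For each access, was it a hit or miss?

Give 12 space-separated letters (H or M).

Answer: M M M M M H M H H M M M

Derivation:
Acc 1: bank1 row2 -> MISS (open row2); precharges=0
Acc 2: bank2 row0 -> MISS (open row0); precharges=0
Acc 3: bank1 row0 -> MISS (open row0); precharges=1
Acc 4: bank2 row3 -> MISS (open row3); precharges=2
Acc 5: bank1 row2 -> MISS (open row2); precharges=3
Acc 6: bank2 row3 -> HIT
Acc 7: bank2 row0 -> MISS (open row0); precharges=4
Acc 8: bank2 row0 -> HIT
Acc 9: bank2 row0 -> HIT
Acc 10: bank1 row4 -> MISS (open row4); precharges=5
Acc 11: bank0 row2 -> MISS (open row2); precharges=5
Acc 12: bank0 row0 -> MISS (open row0); precharges=6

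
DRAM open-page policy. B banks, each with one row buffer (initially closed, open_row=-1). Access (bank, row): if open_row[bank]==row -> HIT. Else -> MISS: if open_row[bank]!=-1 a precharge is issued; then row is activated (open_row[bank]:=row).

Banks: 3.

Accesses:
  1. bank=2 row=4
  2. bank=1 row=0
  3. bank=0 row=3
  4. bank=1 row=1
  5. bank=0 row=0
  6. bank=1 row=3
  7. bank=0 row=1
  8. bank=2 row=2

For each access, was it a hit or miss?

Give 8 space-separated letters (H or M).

Answer: M M M M M M M M

Derivation:
Acc 1: bank2 row4 -> MISS (open row4); precharges=0
Acc 2: bank1 row0 -> MISS (open row0); precharges=0
Acc 3: bank0 row3 -> MISS (open row3); precharges=0
Acc 4: bank1 row1 -> MISS (open row1); precharges=1
Acc 5: bank0 row0 -> MISS (open row0); precharges=2
Acc 6: bank1 row3 -> MISS (open row3); precharges=3
Acc 7: bank0 row1 -> MISS (open row1); precharges=4
Acc 8: bank2 row2 -> MISS (open row2); precharges=5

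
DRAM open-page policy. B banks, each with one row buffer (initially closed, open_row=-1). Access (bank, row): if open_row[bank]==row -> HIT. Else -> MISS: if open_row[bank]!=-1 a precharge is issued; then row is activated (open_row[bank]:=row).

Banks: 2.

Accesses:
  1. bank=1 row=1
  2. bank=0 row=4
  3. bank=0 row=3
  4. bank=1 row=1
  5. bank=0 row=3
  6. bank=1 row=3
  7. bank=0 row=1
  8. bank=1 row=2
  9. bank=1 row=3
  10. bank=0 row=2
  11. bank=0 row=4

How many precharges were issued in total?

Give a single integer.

Answer: 7

Derivation:
Acc 1: bank1 row1 -> MISS (open row1); precharges=0
Acc 2: bank0 row4 -> MISS (open row4); precharges=0
Acc 3: bank0 row3 -> MISS (open row3); precharges=1
Acc 4: bank1 row1 -> HIT
Acc 5: bank0 row3 -> HIT
Acc 6: bank1 row3 -> MISS (open row3); precharges=2
Acc 7: bank0 row1 -> MISS (open row1); precharges=3
Acc 8: bank1 row2 -> MISS (open row2); precharges=4
Acc 9: bank1 row3 -> MISS (open row3); precharges=5
Acc 10: bank0 row2 -> MISS (open row2); precharges=6
Acc 11: bank0 row4 -> MISS (open row4); precharges=7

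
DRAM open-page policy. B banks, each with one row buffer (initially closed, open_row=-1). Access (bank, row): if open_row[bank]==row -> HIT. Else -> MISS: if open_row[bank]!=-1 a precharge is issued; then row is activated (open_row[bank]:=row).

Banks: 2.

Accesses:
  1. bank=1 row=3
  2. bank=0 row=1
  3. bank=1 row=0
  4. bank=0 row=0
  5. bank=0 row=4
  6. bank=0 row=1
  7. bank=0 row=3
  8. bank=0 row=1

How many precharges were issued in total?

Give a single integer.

Acc 1: bank1 row3 -> MISS (open row3); precharges=0
Acc 2: bank0 row1 -> MISS (open row1); precharges=0
Acc 3: bank1 row0 -> MISS (open row0); precharges=1
Acc 4: bank0 row0 -> MISS (open row0); precharges=2
Acc 5: bank0 row4 -> MISS (open row4); precharges=3
Acc 6: bank0 row1 -> MISS (open row1); precharges=4
Acc 7: bank0 row3 -> MISS (open row3); precharges=5
Acc 8: bank0 row1 -> MISS (open row1); precharges=6

Answer: 6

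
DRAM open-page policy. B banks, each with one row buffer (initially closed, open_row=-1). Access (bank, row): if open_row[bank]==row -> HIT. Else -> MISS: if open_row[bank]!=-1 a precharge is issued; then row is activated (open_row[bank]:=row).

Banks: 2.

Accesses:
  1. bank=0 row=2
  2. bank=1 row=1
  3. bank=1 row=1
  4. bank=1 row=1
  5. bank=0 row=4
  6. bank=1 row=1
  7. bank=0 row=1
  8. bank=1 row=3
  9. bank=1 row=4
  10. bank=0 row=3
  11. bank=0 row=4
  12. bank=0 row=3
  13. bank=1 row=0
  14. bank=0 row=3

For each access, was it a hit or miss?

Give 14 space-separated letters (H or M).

Answer: M M H H M H M M M M M M M H

Derivation:
Acc 1: bank0 row2 -> MISS (open row2); precharges=0
Acc 2: bank1 row1 -> MISS (open row1); precharges=0
Acc 3: bank1 row1 -> HIT
Acc 4: bank1 row1 -> HIT
Acc 5: bank0 row4 -> MISS (open row4); precharges=1
Acc 6: bank1 row1 -> HIT
Acc 7: bank0 row1 -> MISS (open row1); precharges=2
Acc 8: bank1 row3 -> MISS (open row3); precharges=3
Acc 9: bank1 row4 -> MISS (open row4); precharges=4
Acc 10: bank0 row3 -> MISS (open row3); precharges=5
Acc 11: bank0 row4 -> MISS (open row4); precharges=6
Acc 12: bank0 row3 -> MISS (open row3); precharges=7
Acc 13: bank1 row0 -> MISS (open row0); precharges=8
Acc 14: bank0 row3 -> HIT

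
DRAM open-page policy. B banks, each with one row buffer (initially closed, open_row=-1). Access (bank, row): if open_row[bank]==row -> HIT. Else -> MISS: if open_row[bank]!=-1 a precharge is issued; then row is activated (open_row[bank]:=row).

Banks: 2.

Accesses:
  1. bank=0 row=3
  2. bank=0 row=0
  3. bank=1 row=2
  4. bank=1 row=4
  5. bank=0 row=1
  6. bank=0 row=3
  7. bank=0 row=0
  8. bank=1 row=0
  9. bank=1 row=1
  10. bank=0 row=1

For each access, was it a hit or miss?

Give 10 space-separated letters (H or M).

Answer: M M M M M M M M M M

Derivation:
Acc 1: bank0 row3 -> MISS (open row3); precharges=0
Acc 2: bank0 row0 -> MISS (open row0); precharges=1
Acc 3: bank1 row2 -> MISS (open row2); precharges=1
Acc 4: bank1 row4 -> MISS (open row4); precharges=2
Acc 5: bank0 row1 -> MISS (open row1); precharges=3
Acc 6: bank0 row3 -> MISS (open row3); precharges=4
Acc 7: bank0 row0 -> MISS (open row0); precharges=5
Acc 8: bank1 row0 -> MISS (open row0); precharges=6
Acc 9: bank1 row1 -> MISS (open row1); precharges=7
Acc 10: bank0 row1 -> MISS (open row1); precharges=8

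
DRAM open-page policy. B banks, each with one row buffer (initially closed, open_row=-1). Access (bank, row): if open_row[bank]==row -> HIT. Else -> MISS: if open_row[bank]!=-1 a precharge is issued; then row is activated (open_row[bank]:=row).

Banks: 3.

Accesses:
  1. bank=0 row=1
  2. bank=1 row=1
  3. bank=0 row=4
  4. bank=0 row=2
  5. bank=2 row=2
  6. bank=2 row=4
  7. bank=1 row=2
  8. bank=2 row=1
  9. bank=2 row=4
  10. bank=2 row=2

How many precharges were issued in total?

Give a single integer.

Acc 1: bank0 row1 -> MISS (open row1); precharges=0
Acc 2: bank1 row1 -> MISS (open row1); precharges=0
Acc 3: bank0 row4 -> MISS (open row4); precharges=1
Acc 4: bank0 row2 -> MISS (open row2); precharges=2
Acc 5: bank2 row2 -> MISS (open row2); precharges=2
Acc 6: bank2 row4 -> MISS (open row4); precharges=3
Acc 7: bank1 row2 -> MISS (open row2); precharges=4
Acc 8: bank2 row1 -> MISS (open row1); precharges=5
Acc 9: bank2 row4 -> MISS (open row4); precharges=6
Acc 10: bank2 row2 -> MISS (open row2); precharges=7

Answer: 7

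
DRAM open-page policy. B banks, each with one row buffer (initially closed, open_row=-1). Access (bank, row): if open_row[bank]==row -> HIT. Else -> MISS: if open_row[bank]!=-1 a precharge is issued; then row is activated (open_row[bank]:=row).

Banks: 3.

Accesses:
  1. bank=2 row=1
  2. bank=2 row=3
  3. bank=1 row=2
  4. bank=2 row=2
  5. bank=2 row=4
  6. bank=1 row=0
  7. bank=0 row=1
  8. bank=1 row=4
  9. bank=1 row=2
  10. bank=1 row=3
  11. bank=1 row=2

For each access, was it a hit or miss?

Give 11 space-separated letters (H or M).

Acc 1: bank2 row1 -> MISS (open row1); precharges=0
Acc 2: bank2 row3 -> MISS (open row3); precharges=1
Acc 3: bank1 row2 -> MISS (open row2); precharges=1
Acc 4: bank2 row2 -> MISS (open row2); precharges=2
Acc 5: bank2 row4 -> MISS (open row4); precharges=3
Acc 6: bank1 row0 -> MISS (open row0); precharges=4
Acc 7: bank0 row1 -> MISS (open row1); precharges=4
Acc 8: bank1 row4 -> MISS (open row4); precharges=5
Acc 9: bank1 row2 -> MISS (open row2); precharges=6
Acc 10: bank1 row3 -> MISS (open row3); precharges=7
Acc 11: bank1 row2 -> MISS (open row2); precharges=8

Answer: M M M M M M M M M M M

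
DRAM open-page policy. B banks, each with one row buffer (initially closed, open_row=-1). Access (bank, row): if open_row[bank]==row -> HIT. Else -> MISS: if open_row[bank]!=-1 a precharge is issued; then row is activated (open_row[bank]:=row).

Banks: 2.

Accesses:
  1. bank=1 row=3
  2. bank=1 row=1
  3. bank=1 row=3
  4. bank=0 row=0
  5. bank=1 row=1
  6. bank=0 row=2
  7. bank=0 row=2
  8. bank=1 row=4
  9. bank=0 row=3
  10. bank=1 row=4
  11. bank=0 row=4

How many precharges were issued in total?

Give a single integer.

Answer: 7

Derivation:
Acc 1: bank1 row3 -> MISS (open row3); precharges=0
Acc 2: bank1 row1 -> MISS (open row1); precharges=1
Acc 3: bank1 row3 -> MISS (open row3); precharges=2
Acc 4: bank0 row0 -> MISS (open row0); precharges=2
Acc 5: bank1 row1 -> MISS (open row1); precharges=3
Acc 6: bank0 row2 -> MISS (open row2); precharges=4
Acc 7: bank0 row2 -> HIT
Acc 8: bank1 row4 -> MISS (open row4); precharges=5
Acc 9: bank0 row3 -> MISS (open row3); precharges=6
Acc 10: bank1 row4 -> HIT
Acc 11: bank0 row4 -> MISS (open row4); precharges=7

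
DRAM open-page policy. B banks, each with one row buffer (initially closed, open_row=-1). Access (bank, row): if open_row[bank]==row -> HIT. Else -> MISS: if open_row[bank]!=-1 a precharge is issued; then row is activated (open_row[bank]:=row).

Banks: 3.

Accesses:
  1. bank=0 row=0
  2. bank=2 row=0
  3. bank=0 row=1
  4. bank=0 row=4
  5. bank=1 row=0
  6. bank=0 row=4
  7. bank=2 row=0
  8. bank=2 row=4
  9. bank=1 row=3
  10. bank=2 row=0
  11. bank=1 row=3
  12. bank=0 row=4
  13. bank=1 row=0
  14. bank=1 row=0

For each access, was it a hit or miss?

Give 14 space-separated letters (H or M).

Answer: M M M M M H H M M M H H M H

Derivation:
Acc 1: bank0 row0 -> MISS (open row0); precharges=0
Acc 2: bank2 row0 -> MISS (open row0); precharges=0
Acc 3: bank0 row1 -> MISS (open row1); precharges=1
Acc 4: bank0 row4 -> MISS (open row4); precharges=2
Acc 5: bank1 row0 -> MISS (open row0); precharges=2
Acc 6: bank0 row4 -> HIT
Acc 7: bank2 row0 -> HIT
Acc 8: bank2 row4 -> MISS (open row4); precharges=3
Acc 9: bank1 row3 -> MISS (open row3); precharges=4
Acc 10: bank2 row0 -> MISS (open row0); precharges=5
Acc 11: bank1 row3 -> HIT
Acc 12: bank0 row4 -> HIT
Acc 13: bank1 row0 -> MISS (open row0); precharges=6
Acc 14: bank1 row0 -> HIT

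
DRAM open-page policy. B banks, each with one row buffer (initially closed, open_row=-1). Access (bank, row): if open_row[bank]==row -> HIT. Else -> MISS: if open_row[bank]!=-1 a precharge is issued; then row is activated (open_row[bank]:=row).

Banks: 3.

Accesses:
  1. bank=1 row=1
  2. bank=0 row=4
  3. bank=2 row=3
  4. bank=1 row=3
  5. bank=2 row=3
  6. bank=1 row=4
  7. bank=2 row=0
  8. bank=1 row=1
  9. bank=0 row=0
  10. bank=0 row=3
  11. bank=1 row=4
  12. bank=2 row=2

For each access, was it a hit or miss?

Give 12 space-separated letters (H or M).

Answer: M M M M H M M M M M M M

Derivation:
Acc 1: bank1 row1 -> MISS (open row1); precharges=0
Acc 2: bank0 row4 -> MISS (open row4); precharges=0
Acc 3: bank2 row3 -> MISS (open row3); precharges=0
Acc 4: bank1 row3 -> MISS (open row3); precharges=1
Acc 5: bank2 row3 -> HIT
Acc 6: bank1 row4 -> MISS (open row4); precharges=2
Acc 7: bank2 row0 -> MISS (open row0); precharges=3
Acc 8: bank1 row1 -> MISS (open row1); precharges=4
Acc 9: bank0 row0 -> MISS (open row0); precharges=5
Acc 10: bank0 row3 -> MISS (open row3); precharges=6
Acc 11: bank1 row4 -> MISS (open row4); precharges=7
Acc 12: bank2 row2 -> MISS (open row2); precharges=8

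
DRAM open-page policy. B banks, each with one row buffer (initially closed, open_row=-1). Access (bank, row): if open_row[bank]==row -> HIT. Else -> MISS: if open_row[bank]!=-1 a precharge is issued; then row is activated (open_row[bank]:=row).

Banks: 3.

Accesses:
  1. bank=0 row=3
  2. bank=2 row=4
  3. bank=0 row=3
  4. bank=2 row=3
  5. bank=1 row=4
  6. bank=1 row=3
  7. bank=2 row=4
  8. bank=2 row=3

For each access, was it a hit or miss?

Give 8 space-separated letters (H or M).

Acc 1: bank0 row3 -> MISS (open row3); precharges=0
Acc 2: bank2 row4 -> MISS (open row4); precharges=0
Acc 3: bank0 row3 -> HIT
Acc 4: bank2 row3 -> MISS (open row3); precharges=1
Acc 5: bank1 row4 -> MISS (open row4); precharges=1
Acc 6: bank1 row3 -> MISS (open row3); precharges=2
Acc 7: bank2 row4 -> MISS (open row4); precharges=3
Acc 8: bank2 row3 -> MISS (open row3); precharges=4

Answer: M M H M M M M M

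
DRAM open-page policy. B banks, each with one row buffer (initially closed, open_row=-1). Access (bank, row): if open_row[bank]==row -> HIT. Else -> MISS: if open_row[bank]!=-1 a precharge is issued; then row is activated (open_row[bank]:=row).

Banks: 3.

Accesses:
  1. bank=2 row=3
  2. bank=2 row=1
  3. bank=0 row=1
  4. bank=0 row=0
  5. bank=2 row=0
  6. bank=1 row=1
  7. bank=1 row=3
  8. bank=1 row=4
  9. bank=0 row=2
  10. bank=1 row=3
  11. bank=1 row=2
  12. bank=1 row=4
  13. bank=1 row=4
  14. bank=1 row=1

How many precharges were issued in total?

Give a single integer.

Acc 1: bank2 row3 -> MISS (open row3); precharges=0
Acc 2: bank2 row1 -> MISS (open row1); precharges=1
Acc 3: bank0 row1 -> MISS (open row1); precharges=1
Acc 4: bank0 row0 -> MISS (open row0); precharges=2
Acc 5: bank2 row0 -> MISS (open row0); precharges=3
Acc 6: bank1 row1 -> MISS (open row1); precharges=3
Acc 7: bank1 row3 -> MISS (open row3); precharges=4
Acc 8: bank1 row4 -> MISS (open row4); precharges=5
Acc 9: bank0 row2 -> MISS (open row2); precharges=6
Acc 10: bank1 row3 -> MISS (open row3); precharges=7
Acc 11: bank1 row2 -> MISS (open row2); precharges=8
Acc 12: bank1 row4 -> MISS (open row4); precharges=9
Acc 13: bank1 row4 -> HIT
Acc 14: bank1 row1 -> MISS (open row1); precharges=10

Answer: 10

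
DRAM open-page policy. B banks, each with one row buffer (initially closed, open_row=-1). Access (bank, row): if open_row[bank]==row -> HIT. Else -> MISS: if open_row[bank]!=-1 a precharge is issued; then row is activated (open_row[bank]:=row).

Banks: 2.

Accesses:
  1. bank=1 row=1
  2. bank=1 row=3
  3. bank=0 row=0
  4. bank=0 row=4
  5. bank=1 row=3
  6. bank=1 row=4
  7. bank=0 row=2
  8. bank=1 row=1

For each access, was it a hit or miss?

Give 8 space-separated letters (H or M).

Acc 1: bank1 row1 -> MISS (open row1); precharges=0
Acc 2: bank1 row3 -> MISS (open row3); precharges=1
Acc 3: bank0 row0 -> MISS (open row0); precharges=1
Acc 4: bank0 row4 -> MISS (open row4); precharges=2
Acc 5: bank1 row3 -> HIT
Acc 6: bank1 row4 -> MISS (open row4); precharges=3
Acc 7: bank0 row2 -> MISS (open row2); precharges=4
Acc 8: bank1 row1 -> MISS (open row1); precharges=5

Answer: M M M M H M M M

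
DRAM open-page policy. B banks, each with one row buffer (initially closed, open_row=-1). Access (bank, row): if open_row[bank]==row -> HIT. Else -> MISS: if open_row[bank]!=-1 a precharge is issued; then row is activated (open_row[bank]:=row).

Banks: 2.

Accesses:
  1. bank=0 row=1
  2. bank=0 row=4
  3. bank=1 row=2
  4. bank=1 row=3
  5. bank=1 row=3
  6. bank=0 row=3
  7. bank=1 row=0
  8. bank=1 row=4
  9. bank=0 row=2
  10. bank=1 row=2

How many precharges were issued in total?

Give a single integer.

Acc 1: bank0 row1 -> MISS (open row1); precharges=0
Acc 2: bank0 row4 -> MISS (open row4); precharges=1
Acc 3: bank1 row2 -> MISS (open row2); precharges=1
Acc 4: bank1 row3 -> MISS (open row3); precharges=2
Acc 5: bank1 row3 -> HIT
Acc 6: bank0 row3 -> MISS (open row3); precharges=3
Acc 7: bank1 row0 -> MISS (open row0); precharges=4
Acc 8: bank1 row4 -> MISS (open row4); precharges=5
Acc 9: bank0 row2 -> MISS (open row2); precharges=6
Acc 10: bank1 row2 -> MISS (open row2); precharges=7

Answer: 7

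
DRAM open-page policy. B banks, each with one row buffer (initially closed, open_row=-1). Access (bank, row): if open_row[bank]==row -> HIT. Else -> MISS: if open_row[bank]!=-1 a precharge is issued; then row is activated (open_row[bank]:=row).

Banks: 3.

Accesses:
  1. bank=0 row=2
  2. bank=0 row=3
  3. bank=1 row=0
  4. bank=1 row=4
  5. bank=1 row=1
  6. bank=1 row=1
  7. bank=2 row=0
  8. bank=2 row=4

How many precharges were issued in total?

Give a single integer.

Answer: 4

Derivation:
Acc 1: bank0 row2 -> MISS (open row2); precharges=0
Acc 2: bank0 row3 -> MISS (open row3); precharges=1
Acc 3: bank1 row0 -> MISS (open row0); precharges=1
Acc 4: bank1 row4 -> MISS (open row4); precharges=2
Acc 5: bank1 row1 -> MISS (open row1); precharges=3
Acc 6: bank1 row1 -> HIT
Acc 7: bank2 row0 -> MISS (open row0); precharges=3
Acc 8: bank2 row4 -> MISS (open row4); precharges=4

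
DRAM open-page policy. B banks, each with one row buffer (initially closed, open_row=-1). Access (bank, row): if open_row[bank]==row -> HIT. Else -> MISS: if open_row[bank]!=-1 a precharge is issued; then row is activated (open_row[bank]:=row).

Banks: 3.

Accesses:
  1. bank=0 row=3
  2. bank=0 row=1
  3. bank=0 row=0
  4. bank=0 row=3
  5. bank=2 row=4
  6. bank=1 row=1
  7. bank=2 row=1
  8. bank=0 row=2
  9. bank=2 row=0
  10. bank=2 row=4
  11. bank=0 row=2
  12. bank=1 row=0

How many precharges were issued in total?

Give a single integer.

Acc 1: bank0 row3 -> MISS (open row3); precharges=0
Acc 2: bank0 row1 -> MISS (open row1); precharges=1
Acc 3: bank0 row0 -> MISS (open row0); precharges=2
Acc 4: bank0 row3 -> MISS (open row3); precharges=3
Acc 5: bank2 row4 -> MISS (open row4); precharges=3
Acc 6: bank1 row1 -> MISS (open row1); precharges=3
Acc 7: bank2 row1 -> MISS (open row1); precharges=4
Acc 8: bank0 row2 -> MISS (open row2); precharges=5
Acc 9: bank2 row0 -> MISS (open row0); precharges=6
Acc 10: bank2 row4 -> MISS (open row4); precharges=7
Acc 11: bank0 row2 -> HIT
Acc 12: bank1 row0 -> MISS (open row0); precharges=8

Answer: 8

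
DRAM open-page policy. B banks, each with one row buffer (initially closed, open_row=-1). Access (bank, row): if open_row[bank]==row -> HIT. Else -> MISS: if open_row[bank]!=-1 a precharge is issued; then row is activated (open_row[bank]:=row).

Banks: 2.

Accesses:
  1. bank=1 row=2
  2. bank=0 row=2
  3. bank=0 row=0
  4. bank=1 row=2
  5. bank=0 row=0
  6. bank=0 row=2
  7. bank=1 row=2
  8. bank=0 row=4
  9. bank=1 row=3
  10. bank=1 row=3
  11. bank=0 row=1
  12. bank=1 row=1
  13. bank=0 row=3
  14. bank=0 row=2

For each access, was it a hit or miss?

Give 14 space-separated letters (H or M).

Acc 1: bank1 row2 -> MISS (open row2); precharges=0
Acc 2: bank0 row2 -> MISS (open row2); precharges=0
Acc 3: bank0 row0 -> MISS (open row0); precharges=1
Acc 4: bank1 row2 -> HIT
Acc 5: bank0 row0 -> HIT
Acc 6: bank0 row2 -> MISS (open row2); precharges=2
Acc 7: bank1 row2 -> HIT
Acc 8: bank0 row4 -> MISS (open row4); precharges=3
Acc 9: bank1 row3 -> MISS (open row3); precharges=4
Acc 10: bank1 row3 -> HIT
Acc 11: bank0 row1 -> MISS (open row1); precharges=5
Acc 12: bank1 row1 -> MISS (open row1); precharges=6
Acc 13: bank0 row3 -> MISS (open row3); precharges=7
Acc 14: bank0 row2 -> MISS (open row2); precharges=8

Answer: M M M H H M H M M H M M M M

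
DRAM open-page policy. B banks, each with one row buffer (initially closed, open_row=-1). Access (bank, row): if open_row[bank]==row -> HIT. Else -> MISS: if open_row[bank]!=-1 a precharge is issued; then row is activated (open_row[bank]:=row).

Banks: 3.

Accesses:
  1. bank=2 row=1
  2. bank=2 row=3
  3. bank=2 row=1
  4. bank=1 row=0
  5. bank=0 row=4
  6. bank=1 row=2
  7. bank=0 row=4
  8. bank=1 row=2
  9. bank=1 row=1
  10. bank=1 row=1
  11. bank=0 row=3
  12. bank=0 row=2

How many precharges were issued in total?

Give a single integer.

Acc 1: bank2 row1 -> MISS (open row1); precharges=0
Acc 2: bank2 row3 -> MISS (open row3); precharges=1
Acc 3: bank2 row1 -> MISS (open row1); precharges=2
Acc 4: bank1 row0 -> MISS (open row0); precharges=2
Acc 5: bank0 row4 -> MISS (open row4); precharges=2
Acc 6: bank1 row2 -> MISS (open row2); precharges=3
Acc 7: bank0 row4 -> HIT
Acc 8: bank1 row2 -> HIT
Acc 9: bank1 row1 -> MISS (open row1); precharges=4
Acc 10: bank1 row1 -> HIT
Acc 11: bank0 row3 -> MISS (open row3); precharges=5
Acc 12: bank0 row2 -> MISS (open row2); precharges=6

Answer: 6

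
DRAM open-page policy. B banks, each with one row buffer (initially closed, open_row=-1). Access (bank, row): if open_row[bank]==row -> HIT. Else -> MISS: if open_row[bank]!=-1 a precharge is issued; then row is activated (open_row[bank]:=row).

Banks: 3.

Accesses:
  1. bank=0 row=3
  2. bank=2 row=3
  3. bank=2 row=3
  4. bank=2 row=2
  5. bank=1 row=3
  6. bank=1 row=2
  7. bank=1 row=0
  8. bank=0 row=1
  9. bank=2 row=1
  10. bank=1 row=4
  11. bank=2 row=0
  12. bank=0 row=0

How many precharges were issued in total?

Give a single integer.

Answer: 8

Derivation:
Acc 1: bank0 row3 -> MISS (open row3); precharges=0
Acc 2: bank2 row3 -> MISS (open row3); precharges=0
Acc 3: bank2 row3 -> HIT
Acc 4: bank2 row2 -> MISS (open row2); precharges=1
Acc 5: bank1 row3 -> MISS (open row3); precharges=1
Acc 6: bank1 row2 -> MISS (open row2); precharges=2
Acc 7: bank1 row0 -> MISS (open row0); precharges=3
Acc 8: bank0 row1 -> MISS (open row1); precharges=4
Acc 9: bank2 row1 -> MISS (open row1); precharges=5
Acc 10: bank1 row4 -> MISS (open row4); precharges=6
Acc 11: bank2 row0 -> MISS (open row0); precharges=7
Acc 12: bank0 row0 -> MISS (open row0); precharges=8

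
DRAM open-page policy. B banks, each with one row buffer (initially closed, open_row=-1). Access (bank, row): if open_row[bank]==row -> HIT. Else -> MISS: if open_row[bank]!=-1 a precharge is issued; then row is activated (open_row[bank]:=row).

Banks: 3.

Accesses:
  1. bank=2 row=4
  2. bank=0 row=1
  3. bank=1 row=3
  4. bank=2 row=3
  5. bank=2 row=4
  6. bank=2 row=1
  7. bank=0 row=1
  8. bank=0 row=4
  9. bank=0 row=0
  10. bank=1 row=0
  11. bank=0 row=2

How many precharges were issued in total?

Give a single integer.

Answer: 7

Derivation:
Acc 1: bank2 row4 -> MISS (open row4); precharges=0
Acc 2: bank0 row1 -> MISS (open row1); precharges=0
Acc 3: bank1 row3 -> MISS (open row3); precharges=0
Acc 4: bank2 row3 -> MISS (open row3); precharges=1
Acc 5: bank2 row4 -> MISS (open row4); precharges=2
Acc 6: bank2 row1 -> MISS (open row1); precharges=3
Acc 7: bank0 row1 -> HIT
Acc 8: bank0 row4 -> MISS (open row4); precharges=4
Acc 9: bank0 row0 -> MISS (open row0); precharges=5
Acc 10: bank1 row0 -> MISS (open row0); precharges=6
Acc 11: bank0 row2 -> MISS (open row2); precharges=7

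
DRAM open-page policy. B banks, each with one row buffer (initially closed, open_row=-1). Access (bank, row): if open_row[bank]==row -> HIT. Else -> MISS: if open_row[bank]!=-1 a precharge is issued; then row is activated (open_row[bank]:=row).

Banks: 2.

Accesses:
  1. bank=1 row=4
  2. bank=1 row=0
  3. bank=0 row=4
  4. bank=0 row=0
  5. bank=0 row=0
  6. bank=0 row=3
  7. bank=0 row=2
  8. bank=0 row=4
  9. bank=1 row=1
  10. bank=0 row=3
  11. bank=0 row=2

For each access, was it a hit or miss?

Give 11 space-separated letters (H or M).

Answer: M M M M H M M M M M M

Derivation:
Acc 1: bank1 row4 -> MISS (open row4); precharges=0
Acc 2: bank1 row0 -> MISS (open row0); precharges=1
Acc 3: bank0 row4 -> MISS (open row4); precharges=1
Acc 4: bank0 row0 -> MISS (open row0); precharges=2
Acc 5: bank0 row0 -> HIT
Acc 6: bank0 row3 -> MISS (open row3); precharges=3
Acc 7: bank0 row2 -> MISS (open row2); precharges=4
Acc 8: bank0 row4 -> MISS (open row4); precharges=5
Acc 9: bank1 row1 -> MISS (open row1); precharges=6
Acc 10: bank0 row3 -> MISS (open row3); precharges=7
Acc 11: bank0 row2 -> MISS (open row2); precharges=8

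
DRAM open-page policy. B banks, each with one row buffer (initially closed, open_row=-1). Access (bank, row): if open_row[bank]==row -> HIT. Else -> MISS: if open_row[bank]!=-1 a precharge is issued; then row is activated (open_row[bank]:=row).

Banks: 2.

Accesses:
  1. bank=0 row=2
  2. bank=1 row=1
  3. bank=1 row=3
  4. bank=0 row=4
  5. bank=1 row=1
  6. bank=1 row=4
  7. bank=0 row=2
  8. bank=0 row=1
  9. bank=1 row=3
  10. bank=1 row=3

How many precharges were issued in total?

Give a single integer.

Answer: 7

Derivation:
Acc 1: bank0 row2 -> MISS (open row2); precharges=0
Acc 2: bank1 row1 -> MISS (open row1); precharges=0
Acc 3: bank1 row3 -> MISS (open row3); precharges=1
Acc 4: bank0 row4 -> MISS (open row4); precharges=2
Acc 5: bank1 row1 -> MISS (open row1); precharges=3
Acc 6: bank1 row4 -> MISS (open row4); precharges=4
Acc 7: bank0 row2 -> MISS (open row2); precharges=5
Acc 8: bank0 row1 -> MISS (open row1); precharges=6
Acc 9: bank1 row3 -> MISS (open row3); precharges=7
Acc 10: bank1 row3 -> HIT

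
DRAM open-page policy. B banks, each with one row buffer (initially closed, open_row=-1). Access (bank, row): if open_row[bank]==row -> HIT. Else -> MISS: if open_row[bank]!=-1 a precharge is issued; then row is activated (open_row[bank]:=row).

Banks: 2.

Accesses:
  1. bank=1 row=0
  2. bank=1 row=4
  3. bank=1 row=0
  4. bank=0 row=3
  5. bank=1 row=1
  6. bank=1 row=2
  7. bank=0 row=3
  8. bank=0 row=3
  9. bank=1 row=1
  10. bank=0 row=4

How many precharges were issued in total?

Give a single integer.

Acc 1: bank1 row0 -> MISS (open row0); precharges=0
Acc 2: bank1 row4 -> MISS (open row4); precharges=1
Acc 3: bank1 row0 -> MISS (open row0); precharges=2
Acc 4: bank0 row3 -> MISS (open row3); precharges=2
Acc 5: bank1 row1 -> MISS (open row1); precharges=3
Acc 6: bank1 row2 -> MISS (open row2); precharges=4
Acc 7: bank0 row3 -> HIT
Acc 8: bank0 row3 -> HIT
Acc 9: bank1 row1 -> MISS (open row1); precharges=5
Acc 10: bank0 row4 -> MISS (open row4); precharges=6

Answer: 6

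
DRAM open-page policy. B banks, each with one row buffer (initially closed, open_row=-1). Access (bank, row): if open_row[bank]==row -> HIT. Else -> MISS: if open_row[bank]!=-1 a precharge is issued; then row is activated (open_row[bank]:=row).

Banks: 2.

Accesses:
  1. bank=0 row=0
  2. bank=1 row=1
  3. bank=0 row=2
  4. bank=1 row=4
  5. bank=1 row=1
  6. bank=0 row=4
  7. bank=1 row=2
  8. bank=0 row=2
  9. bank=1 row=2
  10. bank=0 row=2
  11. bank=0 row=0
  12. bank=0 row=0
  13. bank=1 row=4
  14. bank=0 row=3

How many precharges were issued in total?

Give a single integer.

Answer: 9

Derivation:
Acc 1: bank0 row0 -> MISS (open row0); precharges=0
Acc 2: bank1 row1 -> MISS (open row1); precharges=0
Acc 3: bank0 row2 -> MISS (open row2); precharges=1
Acc 4: bank1 row4 -> MISS (open row4); precharges=2
Acc 5: bank1 row1 -> MISS (open row1); precharges=3
Acc 6: bank0 row4 -> MISS (open row4); precharges=4
Acc 7: bank1 row2 -> MISS (open row2); precharges=5
Acc 8: bank0 row2 -> MISS (open row2); precharges=6
Acc 9: bank1 row2 -> HIT
Acc 10: bank0 row2 -> HIT
Acc 11: bank0 row0 -> MISS (open row0); precharges=7
Acc 12: bank0 row0 -> HIT
Acc 13: bank1 row4 -> MISS (open row4); precharges=8
Acc 14: bank0 row3 -> MISS (open row3); precharges=9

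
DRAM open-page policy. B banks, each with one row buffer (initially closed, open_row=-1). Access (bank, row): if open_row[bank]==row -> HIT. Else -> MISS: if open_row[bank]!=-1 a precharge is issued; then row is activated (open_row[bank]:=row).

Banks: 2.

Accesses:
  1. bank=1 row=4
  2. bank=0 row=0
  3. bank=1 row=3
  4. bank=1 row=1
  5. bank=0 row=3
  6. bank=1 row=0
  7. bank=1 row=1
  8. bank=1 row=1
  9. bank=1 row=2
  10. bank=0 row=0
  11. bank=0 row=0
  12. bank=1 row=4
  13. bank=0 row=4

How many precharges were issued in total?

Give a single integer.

Acc 1: bank1 row4 -> MISS (open row4); precharges=0
Acc 2: bank0 row0 -> MISS (open row0); precharges=0
Acc 3: bank1 row3 -> MISS (open row3); precharges=1
Acc 4: bank1 row1 -> MISS (open row1); precharges=2
Acc 5: bank0 row3 -> MISS (open row3); precharges=3
Acc 6: bank1 row0 -> MISS (open row0); precharges=4
Acc 7: bank1 row1 -> MISS (open row1); precharges=5
Acc 8: bank1 row1 -> HIT
Acc 9: bank1 row2 -> MISS (open row2); precharges=6
Acc 10: bank0 row0 -> MISS (open row0); precharges=7
Acc 11: bank0 row0 -> HIT
Acc 12: bank1 row4 -> MISS (open row4); precharges=8
Acc 13: bank0 row4 -> MISS (open row4); precharges=9

Answer: 9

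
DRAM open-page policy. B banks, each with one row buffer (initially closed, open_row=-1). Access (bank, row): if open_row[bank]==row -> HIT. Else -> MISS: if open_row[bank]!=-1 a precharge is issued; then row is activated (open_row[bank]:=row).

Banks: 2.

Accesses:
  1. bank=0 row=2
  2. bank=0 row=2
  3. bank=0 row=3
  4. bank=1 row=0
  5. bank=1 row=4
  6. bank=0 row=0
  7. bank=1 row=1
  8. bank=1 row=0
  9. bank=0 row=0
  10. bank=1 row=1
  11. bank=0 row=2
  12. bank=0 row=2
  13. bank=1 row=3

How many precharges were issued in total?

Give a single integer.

Acc 1: bank0 row2 -> MISS (open row2); precharges=0
Acc 2: bank0 row2 -> HIT
Acc 3: bank0 row3 -> MISS (open row3); precharges=1
Acc 4: bank1 row0 -> MISS (open row0); precharges=1
Acc 5: bank1 row4 -> MISS (open row4); precharges=2
Acc 6: bank0 row0 -> MISS (open row0); precharges=3
Acc 7: bank1 row1 -> MISS (open row1); precharges=4
Acc 8: bank1 row0 -> MISS (open row0); precharges=5
Acc 9: bank0 row0 -> HIT
Acc 10: bank1 row1 -> MISS (open row1); precharges=6
Acc 11: bank0 row2 -> MISS (open row2); precharges=7
Acc 12: bank0 row2 -> HIT
Acc 13: bank1 row3 -> MISS (open row3); precharges=8

Answer: 8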